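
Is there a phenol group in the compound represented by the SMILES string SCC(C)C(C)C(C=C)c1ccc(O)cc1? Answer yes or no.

yes

–SH on an sp³ carbon → thiol.
pendant –CH=CH2: C=C double bond → alkene.
–OH attached directly to an aromatic ring → phenol (not alcohol); the ring itself is an arene.
The C6H4OH segment supplies the phenol: –OH attached directly to an aromatic ring → phenol (not alcohol); the ring itself is an arene.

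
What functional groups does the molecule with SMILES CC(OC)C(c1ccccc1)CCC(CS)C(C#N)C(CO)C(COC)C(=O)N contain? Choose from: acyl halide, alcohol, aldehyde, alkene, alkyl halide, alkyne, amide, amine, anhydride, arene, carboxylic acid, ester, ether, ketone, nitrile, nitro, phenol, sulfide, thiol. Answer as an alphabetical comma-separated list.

Reading the structure from left to right:
  CH(OCH3): pendant –OCH3: C–O–C with sp³ C, no adjacent C=O → ether.
  CH(C6H5): pendant –C6H5: benzene ring → arene.
  CH(CH2SH): pendant –CH2SH → thiol.
  CH(CN): pendant –C≡N: nitrile.
  CH(CH2OH): pendant –CH2OH on an sp³ backbone C → alcohol.
  CH(CH2OCH3): pendant –CH2OCH3: C–O–C linkage → ether.
  CONH2: –C(=O)NH2: carbonyl C bonded to C and to N → amide (the N is not a separate amine).

alcohol, amide, arene, ether, nitrile, thiol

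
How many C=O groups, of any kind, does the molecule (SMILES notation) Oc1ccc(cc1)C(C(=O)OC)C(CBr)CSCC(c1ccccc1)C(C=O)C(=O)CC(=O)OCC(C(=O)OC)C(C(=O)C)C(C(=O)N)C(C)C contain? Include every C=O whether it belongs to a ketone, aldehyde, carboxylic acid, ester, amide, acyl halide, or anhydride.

CH(COOCH3): ester, 1 C=O (running total 1).
CH(CHO): aldehyde, 1 C=O (running total 2).
CO: ketone, 1 C=O (running total 3).
CH2COOCH2: ester, 1 C=O (running total 4).
CH(COOCH3): ester, 1 C=O (running total 5).
CH(COCH3): ketone, 1 C=O (running total 6).
CH(CONH2): amide, 1 C=O (running total 7).

7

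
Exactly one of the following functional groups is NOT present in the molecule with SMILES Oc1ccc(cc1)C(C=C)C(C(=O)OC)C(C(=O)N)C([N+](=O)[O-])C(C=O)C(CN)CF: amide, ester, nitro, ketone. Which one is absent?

amide: present (CH(CONH2) — pendant –CONH2: carbonyl C bonded to C and N → amide).
nitro: present (CH(NO2) — –NO2 on an sp³ carbon → nitro (the N=O is not a carbonyl)).
ester: present (CH(COOCH3) — pendant –COOCH3: carbonyl C bonded to C and –OCH3 → ester).
ketone: absent. In CH(COOCH3), the C=O is bonded to an –O–C group, which defines an ester, not a ketone. In CH(CONH2), the C=O is bonded to nitrogen, which defines an amide, not a ketone. In CH(CHO), the carbonyl carbon carries an H, so it is an aldehyde, not a ketone.

ketone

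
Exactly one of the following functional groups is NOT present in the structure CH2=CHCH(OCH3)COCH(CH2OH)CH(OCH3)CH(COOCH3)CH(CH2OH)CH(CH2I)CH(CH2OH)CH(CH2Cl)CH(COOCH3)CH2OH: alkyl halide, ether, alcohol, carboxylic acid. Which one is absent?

carboxylic acid

ether: present (CH(OCH3) — pendant –OCH3: C–O–C with sp³ C, no adjacent C=O → ether).
alcohol: present (CH(CH2OH) — pendant –CH2OH on an sp³ backbone C → alcohol).
alkyl halide: present (CH(CH2I) — pendant –CH2X: halogen on sp³ carbon → alkyl halide).
carboxylic acid: absent. In CH(COOCH3), the acyl oxygen is bonded to carbon (–O–C), not to H, so this is an ester.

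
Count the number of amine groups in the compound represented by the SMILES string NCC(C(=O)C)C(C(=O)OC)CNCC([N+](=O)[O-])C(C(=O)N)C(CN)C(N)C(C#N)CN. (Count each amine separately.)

Taking each segment in turn:
  H2NCH2: –NH2 on an sp³ carbon with no adjacent C=O → amine.
  CH(COCH3): pendant –COCH3: carbonyl C bonded to two carbons → ketone.
  CH(COOCH3): pendant –COOCH3: carbonyl C bonded to C and –OCH3 → ester.
  CH2NHCH2: C–N–C with sp³ carbons and no adjacent C=O → amine (secondary).
  CH(NO2): –NO2 on an sp³ carbon → nitro (the N=O is not a carbonyl).
  CH(CONH2): pendant –CONH2: carbonyl C bonded to C and N → amide.
  CH(CH2NH2): pendant –CH2NH2: N on sp³ C, no adjacent C=O → amine.
  CH(NH2): –NH2 on an sp³ carbon with no adjacent C=O → amine.
  CH(CN): pendant –C≡N: nitrile.
  CH2NH2: –NH2 on an sp³ carbon with no adjacent C=O → amine.
Amine appears at: H2NCH2, CH2NHCH2, CH(CH2NH2), CH(NH2), CH2NH2 → 5.

5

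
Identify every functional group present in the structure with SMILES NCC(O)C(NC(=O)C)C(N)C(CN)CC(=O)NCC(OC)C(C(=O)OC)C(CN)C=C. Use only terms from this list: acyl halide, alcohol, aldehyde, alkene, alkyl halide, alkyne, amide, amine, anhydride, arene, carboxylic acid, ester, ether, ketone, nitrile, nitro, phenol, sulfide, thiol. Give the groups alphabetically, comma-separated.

Reading the structure from left to right:
  H2NCH2: –NH2 on an sp³ carbon with no adjacent C=O → amine.
  CH(OH): –OH on an sp³ carbon → alcohol (secondary).
  CH(NHCOCH3): pendant –NHC(=O)CH3: N bonded to a carbonyl → amide (not amine).
  CH(NH2): –NH2 on an sp³ carbon with no adjacent C=O → amine.
  CH(CH2NH2): pendant –CH2NH2: N on sp³ C, no adjacent C=O → amine.
  CH2CONHCH2: –C(=O)–N– linkage → amide (the N is not an amine).
  CH(OCH3): pendant –OCH3: C–O–C with sp³ C, no adjacent C=O → ether.
  CH(COOCH3): pendant –COOCH3: carbonyl C bonded to C and –OCH3 → ester.
  CH(CH2NH2): pendant –CH2NH2: N on sp³ C, no adjacent C=O → amine.
  CH=CH2: C=C double bond → alkene.

alcohol, alkene, amide, amine, ester, ether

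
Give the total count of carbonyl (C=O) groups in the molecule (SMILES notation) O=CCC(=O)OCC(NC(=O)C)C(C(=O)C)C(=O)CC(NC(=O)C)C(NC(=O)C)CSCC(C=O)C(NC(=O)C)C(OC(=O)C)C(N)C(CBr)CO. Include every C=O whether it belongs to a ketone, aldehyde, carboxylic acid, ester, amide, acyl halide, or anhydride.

10

OHC: aldehyde, 1 C=O (running total 1).
CH2COOCH2: ester, 1 C=O (running total 2).
CH(NHCOCH3): amide, 1 C=O (running total 3).
CH(COCH3): ketone, 1 C=O (running total 4).
CO: ketone, 1 C=O (running total 5).
CH(NHCOCH3): amide, 1 C=O (running total 6).
CH(NHCOCH3): amide, 1 C=O (running total 7).
CH(CHO): aldehyde, 1 C=O (running total 8).
CH(NHCOCH3): amide, 1 C=O (running total 9).
CH(OCOCH3): ester, 1 C=O (running total 10).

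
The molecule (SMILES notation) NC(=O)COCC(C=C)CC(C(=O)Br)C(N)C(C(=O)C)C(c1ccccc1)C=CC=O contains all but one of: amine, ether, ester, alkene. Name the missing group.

amine: present (CH(NH2) — –NH2 on an sp³ carbon with no adjacent C=O → amine).
ether: present (CH2OCH2 — C–O–C with sp³ carbons on both sides and no adjacent C=O → ether).
alkene: present (CH(CH=CH2) — pendant –CH=CH2: C=C double bond → alkene).
ester: no segment matches this pattern.

ester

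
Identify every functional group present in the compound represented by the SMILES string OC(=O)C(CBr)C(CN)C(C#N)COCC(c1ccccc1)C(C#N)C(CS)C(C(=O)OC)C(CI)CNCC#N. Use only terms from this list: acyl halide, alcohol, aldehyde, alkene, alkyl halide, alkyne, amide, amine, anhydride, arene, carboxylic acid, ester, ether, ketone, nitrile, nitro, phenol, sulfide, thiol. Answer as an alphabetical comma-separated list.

Working along the chain:
  HOOC: –COOH: carbonyl C bonded to –OH and C → carboxylic acid (the –OH is not a separate alcohol).
  CH(CH2Br): pendant –CH2X: halogen on sp³ carbon → alkyl halide.
  CH(CH2NH2): pendant –CH2NH2: N on sp³ C, no adjacent C=O → amine.
  CH(CN): pendant –C≡N: nitrile.
  CH2OCH2: C–O–C with sp³ carbons on both sides and no adjacent C=O → ether.
  CH(C6H5): pendant –C6H5: benzene ring → arene.
  CH(CN): pendant –C≡N: nitrile.
  CH(CH2SH): pendant –CH2SH → thiol.
  CH(COOCH3): pendant –COOCH3: carbonyl C bonded to C and –OCH3 → ester.
  CH(CH2I): pendant –CH2X: halogen on sp³ carbon → alkyl halide.
  CH2NHCH2: C–N–C with sp³ carbons and no adjacent C=O → amine (secondary).
  CN: –C≡N: carbon triple-bonded to nitrogen → nitrile.

alkyl halide, amine, arene, carboxylic acid, ester, ether, nitrile, thiol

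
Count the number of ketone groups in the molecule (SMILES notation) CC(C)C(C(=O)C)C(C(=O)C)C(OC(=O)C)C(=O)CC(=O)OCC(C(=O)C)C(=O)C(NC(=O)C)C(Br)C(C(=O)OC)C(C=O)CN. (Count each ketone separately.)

5

pendant –COCH3: carbonyl C bonded to two carbons → ketone.
pendant –COCH3: carbonyl C bonded to two carbons → ketone.
pendant –OC(=O)CH3: an acyloxy group → ester.
–C(=O)– with carbon on both sides → ketone.
–C(=O)–O–C with C on the carbonyl side → ester.
pendant –COCH3: carbonyl C bonded to two carbons → ketone.
–C(=O)– with carbon on both sides → ketone.
pendant –NHC(=O)CH3: N bonded to a carbonyl → amide (not amine).
halogen on an sp³ carbon → alkyl halide.
pendant –COOCH3: carbonyl C bonded to C and –OCH3 → ester.
pendant –CHO: carbonyl C bonded to C and H → aldehyde.
–NH2 on an sp³ carbon with no adjacent C=O → amine.
Ketone appears at: CH(COCH3), CH(COCH3), CO, CH(COCH3), CO → 5.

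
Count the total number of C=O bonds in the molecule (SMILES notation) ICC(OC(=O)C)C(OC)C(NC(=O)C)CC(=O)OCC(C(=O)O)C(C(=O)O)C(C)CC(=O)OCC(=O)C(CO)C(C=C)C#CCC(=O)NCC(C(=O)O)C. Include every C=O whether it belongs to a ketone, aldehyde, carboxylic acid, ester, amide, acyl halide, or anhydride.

9

CH(OCOCH3): ester, 1 C=O (running total 1).
CH(NHCOCH3): amide, 1 C=O (running total 2).
CH2COOCH2: ester, 1 C=O (running total 3).
CH(COOH): carboxylic acid, 1 C=O (running total 4).
CH(COOH): carboxylic acid, 1 C=O (running total 5).
CH2COOCH2: ester, 1 C=O (running total 6).
CO: ketone, 1 C=O (running total 7).
CH2CONHCH2: amide, 1 C=O (running total 8).
CH(COOH): carboxylic acid, 1 C=O (running total 9).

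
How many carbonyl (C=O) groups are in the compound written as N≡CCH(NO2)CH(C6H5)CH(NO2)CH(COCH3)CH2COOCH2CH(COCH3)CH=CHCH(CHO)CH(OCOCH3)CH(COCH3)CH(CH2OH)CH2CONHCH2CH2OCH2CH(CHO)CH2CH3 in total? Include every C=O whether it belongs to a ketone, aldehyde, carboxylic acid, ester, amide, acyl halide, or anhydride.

CH(COCH3): ketone, 1 C=O (running total 1).
CH2COOCH2: ester, 1 C=O (running total 2).
CH(COCH3): ketone, 1 C=O (running total 3).
CH(CHO): aldehyde, 1 C=O (running total 4).
CH(OCOCH3): ester, 1 C=O (running total 5).
CH(COCH3): ketone, 1 C=O (running total 6).
CH2CONHCH2: amide, 1 C=O (running total 7).
CH(CHO): aldehyde, 1 C=O (running total 8).

8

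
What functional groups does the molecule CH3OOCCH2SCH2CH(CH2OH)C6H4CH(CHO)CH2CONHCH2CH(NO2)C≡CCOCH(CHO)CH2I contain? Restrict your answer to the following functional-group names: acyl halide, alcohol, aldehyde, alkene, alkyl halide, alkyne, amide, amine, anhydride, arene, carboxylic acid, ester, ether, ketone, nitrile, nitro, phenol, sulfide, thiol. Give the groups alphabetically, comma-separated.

CH3O–C(=O)–: carbonyl C bonded to C and to –OCH3 → ester (not ketone + ether).
C–S–C linkage → sulfide (thioether).
pendant –CH2OH on an sp³ backbone C → alcohol.
para-disubstituted benzene ring → arene.
pendant –CHO: carbonyl C bonded to C and H → aldehyde.
–C(=O)–N– linkage → amide (the N is not an amine).
–NO2 on an sp³ carbon → nitro (the N=O is not a carbonyl).
C≡C triple bond → alkyne.
–C(=O)– with carbon on both sides → ketone.
pendant –CHO: carbonyl C bonded to C and H → aldehyde.
halogen on an sp³ carbon → alkyl halide.

alcohol, aldehyde, alkyl halide, alkyne, amide, arene, ester, ketone, nitro, sulfide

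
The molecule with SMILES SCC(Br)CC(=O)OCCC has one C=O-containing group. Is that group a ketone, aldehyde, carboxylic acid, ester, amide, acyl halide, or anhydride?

The carbonyl is in the CH2COOCH2 segment: –C(=O)–O–C with C on the carbonyl side → ester.

ester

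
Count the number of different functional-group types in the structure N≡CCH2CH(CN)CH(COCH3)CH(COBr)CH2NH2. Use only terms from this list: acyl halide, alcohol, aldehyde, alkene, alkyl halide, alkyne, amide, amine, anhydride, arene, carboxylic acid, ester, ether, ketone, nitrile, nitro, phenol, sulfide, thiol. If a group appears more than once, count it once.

Working along the chain:
  N≡C: N≡C–: carbon triple-bonded to nitrogen → nitrile.
  CH(CN): pendant –C≡N: nitrile.
  CH(COCH3): pendant –COCH3: carbonyl C bonded to two carbons → ketone.
  CH(COBr): pendant –C(=O)X: carbonyl C bonded to C and halogen → acyl halide.
  CH2NH2: –NH2 on an sp³ carbon with no adjacent C=O → amine.
Distinct types present: acyl halide, amine, ketone, nitrile.

4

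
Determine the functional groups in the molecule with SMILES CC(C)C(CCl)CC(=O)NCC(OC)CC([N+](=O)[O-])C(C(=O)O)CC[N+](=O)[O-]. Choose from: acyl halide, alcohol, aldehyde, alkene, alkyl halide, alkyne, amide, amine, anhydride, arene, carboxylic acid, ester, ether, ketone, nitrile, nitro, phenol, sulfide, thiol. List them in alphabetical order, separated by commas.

Reading the structure from left to right:
  CH(CH2Cl): pendant –CH2X: halogen on sp³ carbon → alkyl halide.
  CH2CONHCH2: –C(=O)–N– linkage → amide (the N is not an amine).
  CH(OCH3): pendant –OCH3: C–O–C with sp³ C, no adjacent C=O → ether.
  CH(NO2): –NO2 on an sp³ carbon → nitro (the N=O is not a carbonyl).
  CH(COOH): pendant –COOH: carbonyl C bonded to C and –OH → carboxylic acid.
  CH2NO2: –NO2 on carbon → nitro group.

alkyl halide, amide, carboxylic acid, ether, nitro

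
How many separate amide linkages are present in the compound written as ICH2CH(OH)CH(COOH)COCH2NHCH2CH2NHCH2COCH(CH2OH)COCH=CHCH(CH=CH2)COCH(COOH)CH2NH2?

Reading the structure from left to right:
  ICH2: halogen on an sp³ carbon → alkyl halide.
  CH(OH): –OH on an sp³ carbon → alcohol (secondary).
  CH(COOH): pendant –COOH: carbonyl C bonded to C and –OH → carboxylic acid.
  CO: –C(=O)– with carbon on both sides → ketone.
  CH2NHCH2: C–N–C with sp³ carbons and no adjacent C=O → amine (secondary).
  CH2NHCH2: C–N–C with sp³ carbons and no adjacent C=O → amine (secondary).
  CO: –C(=O)– with carbon on both sides → ketone.
  CH(CH2OH): pendant –CH2OH on an sp³ backbone C → alcohol.
  CO: –C(=O)– with carbon on both sides → ketone.
  CH=CH: C=C double bond → alkene.
  CH(CH=CH2): pendant –CH=CH2: C=C double bond → alkene.
  CO: –C(=O)– with carbon on both sides → ketone.
  CH(COOH): pendant –COOH: carbonyl C bonded to C and –OH → carboxylic acid.
  CH2NH2: –NH2 on an sp³ carbon with no adjacent C=O → amine.
No segment is a amide: CH2NHCH2 is amine, not amide; CH2NHCH2 is amine, not amide; CH2NH2 is amine, not amide. → 0.

0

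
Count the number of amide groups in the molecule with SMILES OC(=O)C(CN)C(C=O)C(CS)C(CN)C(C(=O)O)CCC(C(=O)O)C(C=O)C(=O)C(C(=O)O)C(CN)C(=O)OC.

0

Working along the chain:
  HOOC: –COOH: carbonyl C bonded to –OH and C → carboxylic acid (the –OH is not a separate alcohol).
  CH(CH2NH2): pendant –CH2NH2: N on sp³ C, no adjacent C=O → amine.
  CH(CHO): pendant –CHO: carbonyl C bonded to C and H → aldehyde.
  CH(CH2SH): pendant –CH2SH → thiol.
  CH(CH2NH2): pendant –CH2NH2: N on sp³ C, no adjacent C=O → amine.
  CH(COOH): pendant –COOH: carbonyl C bonded to C and –OH → carboxylic acid.
  CH(COOH): pendant –COOH: carbonyl C bonded to C and –OH → carboxylic acid.
  CH(CHO): pendant –CHO: carbonyl C bonded to C and H → aldehyde.
  CO: –C(=O)– with carbon on both sides → ketone.
  CH(COOH): pendant –COOH: carbonyl C bonded to C and –OH → carboxylic acid.
  CH(CH2NH2): pendant –CH2NH2: N on sp³ C, no adjacent C=O → amine.
  COOCH3: –C(=O)OCH3: carbonyl C bonded to C and to –OCH3 → ester (not ketone + ether).
No segment is a amide: CH(CH2NH2) is amine, not amide; CH(CH2NH2) is amine, not amide; CH(CH2NH2) is amine, not amide. → 0.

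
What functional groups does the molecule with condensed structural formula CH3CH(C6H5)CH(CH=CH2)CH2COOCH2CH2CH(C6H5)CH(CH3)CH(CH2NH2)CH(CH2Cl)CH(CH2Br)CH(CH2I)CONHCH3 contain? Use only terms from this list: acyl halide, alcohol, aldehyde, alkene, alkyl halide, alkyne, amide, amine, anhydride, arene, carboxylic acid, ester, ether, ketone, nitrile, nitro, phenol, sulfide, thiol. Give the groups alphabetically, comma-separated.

alkene, alkyl halide, amide, amine, arene, ester

pendant –C6H5: benzene ring → arene.
pendant –CH=CH2: C=C double bond → alkene.
–C(=O)–O–C with C on the carbonyl side → ester.
pendant –C6H5: benzene ring → arene.
pendant –CH2NH2: N on sp³ C, no adjacent C=O → amine.
pendant –CH2X: halogen on sp³ carbon → alkyl halide.
pendant –CH2X: halogen on sp³ carbon → alkyl halide.
pendant –CH2X: halogen on sp³ carbon → alkyl halide.
–C(=O)NHCH3: carbonyl C bonded to C and to N → amide (the N is not an amine).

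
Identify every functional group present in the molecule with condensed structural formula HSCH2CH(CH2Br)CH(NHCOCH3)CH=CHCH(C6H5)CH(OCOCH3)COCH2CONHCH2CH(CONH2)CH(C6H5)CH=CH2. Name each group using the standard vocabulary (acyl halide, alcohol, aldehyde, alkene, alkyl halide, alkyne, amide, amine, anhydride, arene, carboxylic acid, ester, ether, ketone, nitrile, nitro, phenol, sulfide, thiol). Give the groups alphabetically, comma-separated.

alkene, alkyl halide, amide, arene, ester, ketone, thiol

Reading the structure from left to right:
  HSCH2: –SH on an sp³ carbon → thiol.
  CH(CH2Br): pendant –CH2X: halogen on sp³ carbon → alkyl halide.
  CH(NHCOCH3): pendant –NHC(=O)CH3: N bonded to a carbonyl → amide (not amine).
  CH=CH: C=C double bond → alkene.
  CH(C6H5): pendant –C6H5: benzene ring → arene.
  CH(OCOCH3): pendant –OC(=O)CH3: an acyloxy group → ester.
  CO: –C(=O)– with carbon on both sides → ketone.
  CH2CONHCH2: –C(=O)–N– linkage → amide (the N is not an amine).
  CH(CONH2): pendant –CONH2: carbonyl C bonded to C and N → amide.
  CH(C6H5): pendant –C6H5: benzene ring → arene.
  CH=CH2: C=C double bond → alkene.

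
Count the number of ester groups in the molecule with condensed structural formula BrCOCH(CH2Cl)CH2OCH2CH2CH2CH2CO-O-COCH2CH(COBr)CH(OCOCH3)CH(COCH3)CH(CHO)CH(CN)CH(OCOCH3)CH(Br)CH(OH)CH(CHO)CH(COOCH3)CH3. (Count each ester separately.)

–C(=O)Br: carbonyl C bonded to C and to a halogen → acyl halide (not alkyl halide).
pendant –CH2X: halogen on sp³ carbon → alkyl halide.
C–O–C with sp³ carbons on both sides and no adjacent C=O → ether.
two acyl groups sharing one oxygen, –C(=O)–O–C(=O)– → anhydride.
pendant –C(=O)X: carbonyl C bonded to C and halogen → acyl halide.
pendant –OC(=O)CH3: an acyloxy group → ester.
pendant –COCH3: carbonyl C bonded to two carbons → ketone.
pendant –CHO: carbonyl C bonded to C and H → aldehyde.
pendant –C≡N: nitrile.
pendant –OC(=O)CH3: an acyloxy group → ester.
halogen on an sp³ carbon → alkyl halide.
–OH on an sp³ carbon → alcohol (secondary).
pendant –CHO: carbonyl C bonded to C and H → aldehyde.
pendant –COOCH3: carbonyl C bonded to C and –OCH3 → ester.
Ester appears at: CH(OCOCH3), CH(OCOCH3), CH(COOCH3) → 3.

3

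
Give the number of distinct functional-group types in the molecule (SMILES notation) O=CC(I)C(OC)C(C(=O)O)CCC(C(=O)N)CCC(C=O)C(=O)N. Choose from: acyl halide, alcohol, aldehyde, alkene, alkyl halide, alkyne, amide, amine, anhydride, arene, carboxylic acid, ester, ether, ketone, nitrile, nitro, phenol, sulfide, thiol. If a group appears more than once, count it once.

5

terminal –CHO: carbonyl C bonded to H and C → aldehyde.
halogen on an sp³ carbon → alkyl halide.
pendant –OCH3: C–O–C with sp³ C, no adjacent C=O → ether.
pendant –COOH: carbonyl C bonded to C and –OH → carboxylic acid.
pendant –CONH2: carbonyl C bonded to C and N → amide.
pendant –CHO: carbonyl C bonded to C and H → aldehyde.
–C(=O)NH2: carbonyl C bonded to C and to N → amide (the N is not a separate amine).
Distinct types present: aldehyde, alkyl halide, amide, carboxylic acid, ether.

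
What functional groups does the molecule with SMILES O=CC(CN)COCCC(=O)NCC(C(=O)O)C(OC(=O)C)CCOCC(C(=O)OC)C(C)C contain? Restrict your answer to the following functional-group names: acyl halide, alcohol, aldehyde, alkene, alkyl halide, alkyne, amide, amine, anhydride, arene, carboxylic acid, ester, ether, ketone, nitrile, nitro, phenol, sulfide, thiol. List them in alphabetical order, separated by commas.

Reading the structure from left to right:
  OHC: terminal –CHO: carbonyl C bonded to H and C → aldehyde.
  CH(CH2NH2): pendant –CH2NH2: N on sp³ C, no adjacent C=O → amine.
  CH2OCH2: C–O–C with sp³ carbons on both sides and no adjacent C=O → ether.
  CH2CONHCH2: –C(=O)–N– linkage → amide (the N is not an amine).
  CH(COOH): pendant –COOH: carbonyl C bonded to C and –OH → carboxylic acid.
  CH(OCOCH3): pendant –OC(=O)CH3: an acyloxy group → ester.
  CH2OCH2: C–O–C with sp³ carbons on both sides and no adjacent C=O → ether.
  CH(COOCH3): pendant –COOCH3: carbonyl C bonded to C and –OCH3 → ester.

aldehyde, amide, amine, carboxylic acid, ester, ether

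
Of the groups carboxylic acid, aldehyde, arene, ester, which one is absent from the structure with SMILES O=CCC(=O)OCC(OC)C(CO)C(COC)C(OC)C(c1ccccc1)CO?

carboxylic acid

aldehyde: present (OHC — terminal –CHO: carbonyl C bonded to H and C → aldehyde).
arene: present (CH(C6H5) — pendant –C6H5: benzene ring → arene).
ester: present (CH2COOCH2 — –C(=O)–O–C with C on the carbonyl side → ester).
carboxylic acid: absent. In CH2COOCH2, the acyl oxygen is bonded to carbon (–O–C), not to H, so this is an ester.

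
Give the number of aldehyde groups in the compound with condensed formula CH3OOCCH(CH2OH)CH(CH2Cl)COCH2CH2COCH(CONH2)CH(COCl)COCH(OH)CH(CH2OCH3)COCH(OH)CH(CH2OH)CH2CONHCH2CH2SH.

0

CH3O–C(=O)–: carbonyl C bonded to C and to –OCH3 → ester (not ketone + ether).
pendant –CH2OH on an sp³ backbone C → alcohol.
pendant –CH2X: halogen on sp³ carbon → alkyl halide.
–C(=O)– with carbon on both sides → ketone.
–C(=O)– with carbon on both sides → ketone.
pendant –CONH2: carbonyl C bonded to C and N → amide.
pendant –C(=O)X: carbonyl C bonded to C and halogen → acyl halide.
–C(=O)– with carbon on both sides → ketone.
–OH on an sp³ carbon → alcohol (secondary).
pendant –CH2OCH3: C–O–C linkage → ether.
–C(=O)– with carbon on both sides → ketone.
–OH on an sp³ carbon → alcohol (secondary).
pendant –CH2OH on an sp³ backbone C → alcohol.
–C(=O)–N– linkage → amide (the N is not an amine).
–SH on an sp³ carbon → thiol.
No segment is a aldehyde: CH3OOC is ester, not aldehyde; CO is ketone, not aldehyde; CO is ketone, not aldehyde. → 0.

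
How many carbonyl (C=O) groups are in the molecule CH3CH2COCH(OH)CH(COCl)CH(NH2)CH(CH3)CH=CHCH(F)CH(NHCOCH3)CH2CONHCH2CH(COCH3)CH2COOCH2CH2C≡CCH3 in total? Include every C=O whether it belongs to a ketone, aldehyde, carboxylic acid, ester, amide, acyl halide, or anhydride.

CO: ketone, 1 C=O (running total 1).
CH(COCl): acyl halide, 1 C=O (running total 2).
CH(NHCOCH3): amide, 1 C=O (running total 3).
CH2CONHCH2: amide, 1 C=O (running total 4).
CH(COCH3): ketone, 1 C=O (running total 5).
CH2COOCH2: ester, 1 C=O (running total 6).

6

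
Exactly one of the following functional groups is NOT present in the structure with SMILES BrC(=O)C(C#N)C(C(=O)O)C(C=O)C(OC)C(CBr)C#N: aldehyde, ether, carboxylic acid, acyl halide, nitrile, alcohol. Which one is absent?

alcohol

aldehyde: present (CH(CHO) — pendant –CHO: carbonyl C bonded to C and H → aldehyde).
nitrile: present (CH(CN) — pendant –C≡N: nitrile).
ether: present (CH(OCH3) — pendant –OCH3: C–O–C with sp³ C, no adjacent C=O → ether).
acyl halide: present (BrCO — –C(=O)Br: carbonyl C bonded to C and to a halogen → acyl halide (not alkyl halide)).
carboxylic acid: present (CH(COOH) — pendant –COOH: carbonyl C bonded to C and –OH → carboxylic acid).
alcohol: absent. In CH(COOH), the –OH sits on a carbonyl carbon, making it part of a carboxylic acid, not an alcohol.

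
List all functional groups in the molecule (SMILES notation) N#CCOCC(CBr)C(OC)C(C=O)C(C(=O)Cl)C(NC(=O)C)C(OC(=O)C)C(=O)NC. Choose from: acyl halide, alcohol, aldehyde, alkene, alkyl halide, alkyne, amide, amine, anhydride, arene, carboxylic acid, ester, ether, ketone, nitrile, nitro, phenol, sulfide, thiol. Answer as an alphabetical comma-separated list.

Reading the structure from left to right:
  N≡C: N≡C–: carbon triple-bonded to nitrogen → nitrile.
  CH2OCH2: C–O–C with sp³ carbons on both sides and no adjacent C=O → ether.
  CH(CH2Br): pendant –CH2X: halogen on sp³ carbon → alkyl halide.
  CH(OCH3): pendant –OCH3: C–O–C with sp³ C, no adjacent C=O → ether.
  CH(CHO): pendant –CHO: carbonyl C bonded to C and H → aldehyde.
  CH(COCl): pendant –C(=O)X: carbonyl C bonded to C and halogen → acyl halide.
  CH(NHCOCH3): pendant –NHC(=O)CH3: N bonded to a carbonyl → amide (not amine).
  CH(OCOCH3): pendant –OC(=O)CH3: an acyloxy group → ester.
  CONHCH3: –C(=O)NHCH3: carbonyl C bonded to C and to N → amide (the N is not an amine).

acyl halide, aldehyde, alkyl halide, amide, ester, ether, nitrile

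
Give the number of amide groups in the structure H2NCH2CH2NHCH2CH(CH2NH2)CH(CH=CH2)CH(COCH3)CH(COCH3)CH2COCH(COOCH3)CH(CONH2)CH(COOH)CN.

1

Reading the structure from left to right:
  H2NCH2: –NH2 on an sp³ carbon with no adjacent C=O → amine.
  CH2NHCH2: C–N–C with sp³ carbons and no adjacent C=O → amine (secondary).
  CH(CH2NH2): pendant –CH2NH2: N on sp³ C, no adjacent C=O → amine.
  CH(CH=CH2): pendant –CH=CH2: C=C double bond → alkene.
  CH(COCH3): pendant –COCH3: carbonyl C bonded to two carbons → ketone.
  CH(COCH3): pendant –COCH3: carbonyl C bonded to two carbons → ketone.
  CO: –C(=O)– with carbon on both sides → ketone.
  CH(COOCH3): pendant –COOCH3: carbonyl C bonded to C and –OCH3 → ester.
  CH(CONH2): pendant –CONH2: carbonyl C bonded to C and N → amide.
  CH(COOH): pendant –COOH: carbonyl C bonded to C and –OH → carboxylic acid.
  CN: –C≡N: carbon triple-bonded to nitrogen → nitrile.
Amide appears at: CH(CONH2) → 1.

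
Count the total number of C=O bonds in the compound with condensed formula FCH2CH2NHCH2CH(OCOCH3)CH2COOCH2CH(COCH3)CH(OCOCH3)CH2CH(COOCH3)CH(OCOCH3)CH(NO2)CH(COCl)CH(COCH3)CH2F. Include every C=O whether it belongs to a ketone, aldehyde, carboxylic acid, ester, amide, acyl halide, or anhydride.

8

CH(OCOCH3): ester, 1 C=O (running total 1).
CH2COOCH2: ester, 1 C=O (running total 2).
CH(COCH3): ketone, 1 C=O (running total 3).
CH(OCOCH3): ester, 1 C=O (running total 4).
CH(COOCH3): ester, 1 C=O (running total 5).
CH(OCOCH3): ester, 1 C=O (running total 6).
CH(COCl): acyl halide, 1 C=O (running total 7).
CH(COCH3): ketone, 1 C=O (running total 8).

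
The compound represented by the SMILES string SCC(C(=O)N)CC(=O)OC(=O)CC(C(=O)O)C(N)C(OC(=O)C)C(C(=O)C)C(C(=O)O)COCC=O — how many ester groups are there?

1

Reading the structure from left to right:
  HSCH2: –SH on an sp³ carbon → thiol.
  CH(CONH2): pendant –CONH2: carbonyl C bonded to C and N → amide.
  CH2CO-O-COCH2: two acyl groups sharing one oxygen, –C(=O)–O–C(=O)– → anhydride.
  CH(COOH): pendant –COOH: carbonyl C bonded to C and –OH → carboxylic acid.
  CH(NH2): –NH2 on an sp³ carbon with no adjacent C=O → amine.
  CH(OCOCH3): pendant –OC(=O)CH3: an acyloxy group → ester.
  CH(COCH3): pendant –COCH3: carbonyl C bonded to two carbons → ketone.
  CH(COOH): pendant –COOH: carbonyl C bonded to C and –OH → carboxylic acid.
  CH2OCH2: C–O–C with sp³ carbons on both sides and no adjacent C=O → ether.
  CHO: terminal –CHO: carbonyl C bonded to H and C → aldehyde.
Ester appears at: CH(OCOCH3) → 1.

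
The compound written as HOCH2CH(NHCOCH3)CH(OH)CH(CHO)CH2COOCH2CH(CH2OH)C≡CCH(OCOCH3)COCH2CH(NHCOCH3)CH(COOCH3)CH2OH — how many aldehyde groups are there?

Taking each segment in turn:
  HOCH2: HO– on an sp³ carbon → alcohol.
  CH(NHCOCH3): pendant –NHC(=O)CH3: N bonded to a carbonyl → amide (not amine).
  CH(OH): –OH on an sp³ carbon → alcohol (secondary).
  CH(CHO): pendant –CHO: carbonyl C bonded to C and H → aldehyde.
  CH2COOCH2: –C(=O)–O–C with C on the carbonyl side → ester.
  CH(CH2OH): pendant –CH2OH on an sp³ backbone C → alcohol.
  C≡C: C≡C triple bond → alkyne.
  CH(OCOCH3): pendant –OC(=O)CH3: an acyloxy group → ester.
  CO: –C(=O)– with carbon on both sides → ketone.
  CH(NHCOCH3): pendant –NHC(=O)CH3: N bonded to a carbonyl → amide (not amine).
  CH(COOCH3): pendant –COOCH3: carbonyl C bonded to C and –OCH3 → ester.
  CH2OH: –OH on an sp³ carbon → alcohol.
Aldehyde appears at: CH(CHO) → 1.

1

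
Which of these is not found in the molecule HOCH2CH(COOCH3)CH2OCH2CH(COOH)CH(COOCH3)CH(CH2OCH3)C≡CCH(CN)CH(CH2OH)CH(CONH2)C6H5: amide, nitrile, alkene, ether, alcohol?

alkene

alcohol: present (HOCH2 — HO– on an sp³ carbon → alcohol).
nitrile: present (CH(CN) — pendant –C≡N: nitrile).
ether: present (CH2OCH2 — C–O–C with sp³ carbons on both sides and no adjacent C=O → ether).
amide: present (CH(CONH2) — pendant –CONH2: carbonyl C bonded to C and N → amide).
alkene: absent. In C6H5, the C=C units are part of an aromatic ring, which is an arene, not an isolated alkene.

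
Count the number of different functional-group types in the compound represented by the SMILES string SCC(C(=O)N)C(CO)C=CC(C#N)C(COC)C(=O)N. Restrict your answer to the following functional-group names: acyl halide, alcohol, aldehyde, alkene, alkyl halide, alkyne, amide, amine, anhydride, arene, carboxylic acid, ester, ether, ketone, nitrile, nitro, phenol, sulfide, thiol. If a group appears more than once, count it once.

–SH on an sp³ carbon → thiol.
pendant –CONH2: carbonyl C bonded to C and N → amide.
pendant –CH2OH on an sp³ backbone C → alcohol.
C=C double bond → alkene.
pendant –C≡N: nitrile.
pendant –CH2OCH3: C–O–C linkage → ether.
–C(=O)NH2: carbonyl C bonded to C and to N → amide (the N is not a separate amine).
Distinct types present: alcohol, alkene, amide, ether, nitrile, thiol.

6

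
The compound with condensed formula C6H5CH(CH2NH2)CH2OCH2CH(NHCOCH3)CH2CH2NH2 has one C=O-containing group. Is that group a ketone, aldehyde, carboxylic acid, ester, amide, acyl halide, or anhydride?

amide

The carbonyl is in the CH(NHCOCH3) segment: pendant –NHC(=O)CH3: N bonded to a carbonyl → amide (not amine).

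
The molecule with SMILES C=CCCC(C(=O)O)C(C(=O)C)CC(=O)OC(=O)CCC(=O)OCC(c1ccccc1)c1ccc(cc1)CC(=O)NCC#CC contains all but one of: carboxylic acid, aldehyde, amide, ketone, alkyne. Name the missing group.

aldehyde

ketone: present (CH(COCH3) — pendant –COCH3: carbonyl C bonded to two carbons → ketone).
carboxylic acid: present (CH(COOH) — pendant –COOH: carbonyl C bonded to C and –OH → carboxylic acid).
amide: present (CH2CONHCH2 — –C(=O)–N– linkage → amide (the N is not an amine)).
alkyne: present (C≡C — C≡C triple bond → alkyne).
aldehyde: absent. In CH(COCH3), the carbonyl carbon is bonded to two carbons, so it is a ketone, not an aldehyde. In CH(COOH), the carbonyl carbon bears –OH, not –H, so it is a carboxylic acid.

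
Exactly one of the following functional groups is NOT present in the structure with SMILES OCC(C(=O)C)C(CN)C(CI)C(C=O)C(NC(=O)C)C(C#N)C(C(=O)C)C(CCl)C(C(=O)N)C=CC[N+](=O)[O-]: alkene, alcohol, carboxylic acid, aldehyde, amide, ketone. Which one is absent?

ketone: present (CH(COCH3) — pendant –COCH3: carbonyl C bonded to two carbons → ketone).
alkene: present (CH=CH — C=C double bond → alkene).
alcohol: present (HOCH2 — HO– on an sp³ carbon → alcohol).
amide: present (CH(NHCOCH3) — pendant –NHC(=O)CH3: N bonded to a carbonyl → amide (not amine)).
aldehyde: present (CH(CHO) — pendant –CHO: carbonyl C bonded to C and H → aldehyde).
carboxylic acid: absent. In each of CH(NHCOCH3) and CH(CONH2), the carbonyl is bonded to nitrogen, not to –OH; that is an amide.

carboxylic acid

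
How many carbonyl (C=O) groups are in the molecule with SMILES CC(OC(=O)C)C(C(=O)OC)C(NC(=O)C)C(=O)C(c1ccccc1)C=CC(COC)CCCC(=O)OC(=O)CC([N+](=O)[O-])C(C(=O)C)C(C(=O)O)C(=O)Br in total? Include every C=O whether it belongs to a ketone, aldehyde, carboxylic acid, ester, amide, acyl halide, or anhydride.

CH(OCOCH3): ester, 1 C=O (running total 1).
CH(COOCH3): ester, 1 C=O (running total 2).
CH(NHCOCH3): amide, 1 C=O (running total 3).
CO: ketone, 1 C=O (running total 4).
CH2CO-O-COCH2: anhydride, 2 C=O (running total 6).
CH(COCH3): ketone, 1 C=O (running total 7).
CH(COOH): carboxylic acid, 1 C=O (running total 8).
COBr: acyl halide, 1 C=O (running total 9).

9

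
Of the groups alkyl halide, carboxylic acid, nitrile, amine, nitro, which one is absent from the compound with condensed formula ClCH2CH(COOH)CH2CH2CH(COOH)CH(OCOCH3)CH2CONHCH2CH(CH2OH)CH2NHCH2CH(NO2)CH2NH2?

nitrile

carboxylic acid: present (CH(COOH) — pendant –COOH: carbonyl C bonded to C and –OH → carboxylic acid).
alkyl halide: present (ClCH2 — halogen on an sp³ carbon → alkyl halide).
nitro: present (CH(NO2) — –NO2 on an sp³ carbon → nitro (the N=O is not a carbonyl)).
amine: present (CH2NHCH2 — C–N–C with sp³ carbons and no adjacent C=O → amine (secondary)).
nitrile: no segment matches this pattern.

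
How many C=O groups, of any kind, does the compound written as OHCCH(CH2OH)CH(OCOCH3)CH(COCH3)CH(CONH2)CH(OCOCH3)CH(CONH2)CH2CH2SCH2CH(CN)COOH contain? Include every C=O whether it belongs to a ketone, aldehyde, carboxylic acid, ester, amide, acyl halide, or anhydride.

7

OHC: aldehyde, 1 C=O (running total 1).
CH(OCOCH3): ester, 1 C=O (running total 2).
CH(COCH3): ketone, 1 C=O (running total 3).
CH(CONH2): amide, 1 C=O (running total 4).
CH(OCOCH3): ester, 1 C=O (running total 5).
CH(CONH2): amide, 1 C=O (running total 6).
COOH: carboxylic acid, 1 C=O (running total 7).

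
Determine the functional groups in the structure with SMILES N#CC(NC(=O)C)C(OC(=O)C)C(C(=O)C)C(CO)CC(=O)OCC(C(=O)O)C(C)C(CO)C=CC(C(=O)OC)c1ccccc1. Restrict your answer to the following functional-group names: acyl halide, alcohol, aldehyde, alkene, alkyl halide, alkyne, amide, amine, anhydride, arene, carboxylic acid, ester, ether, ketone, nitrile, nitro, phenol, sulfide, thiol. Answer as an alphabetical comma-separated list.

alcohol, alkene, amide, arene, carboxylic acid, ester, ketone, nitrile

N≡C–: carbon triple-bonded to nitrogen → nitrile.
pendant –NHC(=O)CH3: N bonded to a carbonyl → amide (not amine).
pendant –OC(=O)CH3: an acyloxy group → ester.
pendant –COCH3: carbonyl C bonded to two carbons → ketone.
pendant –CH2OH on an sp³ backbone C → alcohol.
–C(=O)–O–C with C on the carbonyl side → ester.
pendant –COOH: carbonyl C bonded to C and –OH → carboxylic acid.
pendant –CH2OH on an sp³ backbone C → alcohol.
C=C double bond → alkene.
pendant –COOCH3: carbonyl C bonded to C and –OCH3 → ester.
–C6H5 phenyl ring → arene.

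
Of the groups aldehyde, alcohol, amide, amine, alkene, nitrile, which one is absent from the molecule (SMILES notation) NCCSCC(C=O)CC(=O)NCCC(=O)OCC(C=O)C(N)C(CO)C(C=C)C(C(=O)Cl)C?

nitrile

alcohol: present (CH(CH2OH) — pendant –CH2OH on an sp³ backbone C → alcohol).
alkene: present (CH(CH=CH2) — pendant –CH=CH2: C=C double bond → alkene).
amide: present (CH2CONHCH2 — –C(=O)–N– linkage → amide (the N is not an amine)).
amine: present (H2NCH2 — –NH2 on an sp³ carbon with no adjacent C=O → amine).
aldehyde: present (CH(CHO) — pendant –CHO: carbonyl C bonded to C and H → aldehyde).
nitrile: no segment matches this pattern.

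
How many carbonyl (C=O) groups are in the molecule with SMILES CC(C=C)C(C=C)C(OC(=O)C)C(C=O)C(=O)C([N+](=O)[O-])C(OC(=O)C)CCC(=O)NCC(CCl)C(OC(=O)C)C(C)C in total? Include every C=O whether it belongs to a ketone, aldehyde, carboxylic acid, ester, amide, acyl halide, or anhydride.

CH(OCOCH3): ester, 1 C=O (running total 1).
CH(CHO): aldehyde, 1 C=O (running total 2).
CO: ketone, 1 C=O (running total 3).
CH(OCOCH3): ester, 1 C=O (running total 4).
CH2CONHCH2: amide, 1 C=O (running total 5).
CH(OCOCH3): ester, 1 C=O (running total 6).

6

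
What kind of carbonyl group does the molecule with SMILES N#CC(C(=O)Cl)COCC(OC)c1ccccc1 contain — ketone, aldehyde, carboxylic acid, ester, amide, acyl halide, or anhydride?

The carbonyl is in the CH(COCl) segment: pendant –C(=O)X: carbonyl C bonded to C and halogen → acyl halide.

acyl halide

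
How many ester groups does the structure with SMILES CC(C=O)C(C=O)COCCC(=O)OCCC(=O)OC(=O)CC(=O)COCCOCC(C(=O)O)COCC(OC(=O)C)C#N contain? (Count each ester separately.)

2

pendant –CHO: carbonyl C bonded to C and H → aldehyde.
pendant –CHO: carbonyl C bonded to C and H → aldehyde.
C–O–C with sp³ carbons on both sides and no adjacent C=O → ether.
–C(=O)–O–C with C on the carbonyl side → ester.
two acyl groups sharing one oxygen, –C(=O)–O–C(=O)– → anhydride.
–C(=O)– with carbon on both sides → ketone.
C–O–C with sp³ carbons on both sides and no adjacent C=O → ether.
C–O–C with sp³ carbons on both sides and no adjacent C=O → ether.
pendant –COOH: carbonyl C bonded to C and –OH → carboxylic acid.
C–O–C with sp³ carbons on both sides and no adjacent C=O → ether.
pendant –OC(=O)CH3: an acyloxy group → ester.
–C≡N: carbon triple-bonded to nitrogen → nitrile.
Ester appears at: CH2COOCH2, CH(OCOCH3) → 2.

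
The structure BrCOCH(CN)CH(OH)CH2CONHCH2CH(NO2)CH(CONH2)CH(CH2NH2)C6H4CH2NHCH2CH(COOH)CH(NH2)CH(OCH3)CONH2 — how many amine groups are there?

–C(=O)Br: carbonyl C bonded to C and to a halogen → acyl halide (not alkyl halide).
pendant –C≡N: nitrile.
–OH on an sp³ carbon → alcohol (secondary).
–C(=O)–N– linkage → amide (the N is not an amine).
–NO2 on an sp³ carbon → nitro (the N=O is not a carbonyl).
pendant –CONH2: carbonyl C bonded to C and N → amide.
pendant –CH2NH2: N on sp³ C, no adjacent C=O → amine.
para-disubstituted benzene ring → arene.
C–N–C with sp³ carbons and no adjacent C=O → amine (secondary).
pendant –COOH: carbonyl C bonded to C and –OH → carboxylic acid.
–NH2 on an sp³ carbon with no adjacent C=O → amine.
pendant –OCH3: C–O–C with sp³ C, no adjacent C=O → ether.
–C(=O)NH2: carbonyl C bonded to C and to N → amide (the N is not a separate amine).
Amine appears at: CH(CH2NH2), CH2NHCH2, CH(NH2) → 3.

3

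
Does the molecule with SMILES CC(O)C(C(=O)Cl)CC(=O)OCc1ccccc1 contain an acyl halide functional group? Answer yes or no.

yes

–OH on an sp³ carbon → alcohol (secondary).
pendant –C(=O)X: carbonyl C bonded to C and halogen → acyl halide.
–C(=O)–O–C with C on the carbonyl side → ester.
–C6H5 phenyl ring → arene.
The CH(COCl) segment supplies the acyl halide: pendant –C(=O)X: carbonyl C bonded to C and halogen → acyl halide.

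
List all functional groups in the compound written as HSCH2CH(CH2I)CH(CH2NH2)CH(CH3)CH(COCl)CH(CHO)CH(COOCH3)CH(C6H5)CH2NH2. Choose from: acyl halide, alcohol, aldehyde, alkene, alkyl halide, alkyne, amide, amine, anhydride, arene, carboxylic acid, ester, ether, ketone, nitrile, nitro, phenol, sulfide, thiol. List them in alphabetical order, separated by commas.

Taking each segment in turn:
  HSCH2: –SH on an sp³ carbon → thiol.
  CH(CH2I): pendant –CH2X: halogen on sp³ carbon → alkyl halide.
  CH(CH2NH2): pendant –CH2NH2: N on sp³ C, no adjacent C=O → amine.
  CH(COCl): pendant –C(=O)X: carbonyl C bonded to C and halogen → acyl halide.
  CH(CHO): pendant –CHO: carbonyl C bonded to C and H → aldehyde.
  CH(COOCH3): pendant –COOCH3: carbonyl C bonded to C and –OCH3 → ester.
  CH(C6H5): pendant –C6H5: benzene ring → arene.
  CH2NH2: –NH2 on an sp³ carbon with no adjacent C=O → amine.

acyl halide, aldehyde, alkyl halide, amine, arene, ester, thiol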